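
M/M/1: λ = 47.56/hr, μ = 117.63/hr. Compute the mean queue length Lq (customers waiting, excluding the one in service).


ρ = 47.56/117.63 = 0.4043
Lq = ρ²/(1−ρ) = 0.1635/0.5957 = 0.2744

Final: 0.2744


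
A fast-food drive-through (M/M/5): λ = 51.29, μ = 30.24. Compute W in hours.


a = 1.6961; ρ = 0.3392; P₀ = 0.182831
Lq = P₀·a^c·ρ/(c!(1−ρ)²) = 0.01661
Wq = Lq/λ = 0.01661/51.29 = 0.0003239 hr
W = Wq + 1/μ = 0.0003239 + 0.03307 = 0.03339 hr

Final: 0.03339 hr


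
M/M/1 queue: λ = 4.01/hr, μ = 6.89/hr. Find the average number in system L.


ρ = λ/μ = 4.01/6.89 = 0.5820
L = ρ/(1−ρ) = 0.5820/(1 − 0.5820) = 0.5820/0.4180 = 1.3924

Final: 1.3924


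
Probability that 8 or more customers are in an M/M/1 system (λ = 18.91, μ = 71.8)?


ρ = 18.91/71.8 = 0.2634
P(N ≥ n) = ρ^n = 0.2634^8 = 0.00002315

Final: 0.00002315


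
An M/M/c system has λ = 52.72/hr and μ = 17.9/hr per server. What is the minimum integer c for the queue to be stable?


Stability requires cμ > λ ⇔ c > λ/μ.
λ/μ = 52.72/17.9 = 2.9453
Minimum integer c = ⌊2.9453⌋ + 1 = 3
Check: 3·17.9 = 53.70 > 52.72, while 2·17.9 = 35.80 ≤ 52.72

Final: 3 servers


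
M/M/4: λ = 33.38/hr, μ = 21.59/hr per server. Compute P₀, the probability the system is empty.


a = λ/μ = 33.38/21.59 = 1.5461; ρ = a/c = 0.3865
Σ_{k=0}^{3} a^k/k! (terms k=0..3) = 1.00000 + 1.54609 + 1.19519 + 0.61596 = 4.35723
Tail: a^4/(4!(1−ρ)) = 5.71393/(24·0.6135) = 0.38808
P₀ = 1/(4.35723 + 0.38808) = 1/4.74532 = 0.210734

Final: 0.210734


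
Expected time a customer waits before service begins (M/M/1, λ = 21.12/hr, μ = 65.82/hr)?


ρ = 21.12/65.82 = 0.3209
Wq = ρ/(μ−λ) = 0.3209/(65.82 − 21.12) = 0.3209/44.70 = 0.007178 hr

Final: 0.007178 hr


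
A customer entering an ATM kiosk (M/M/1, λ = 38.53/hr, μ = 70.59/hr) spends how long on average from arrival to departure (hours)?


W = 1/(μ−λ) = 1/(70.59 − 38.53) = 1/32.06 = 0.03119 hr

Final: 0.03119 hr


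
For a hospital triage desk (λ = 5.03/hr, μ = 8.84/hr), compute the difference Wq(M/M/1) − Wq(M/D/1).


ρ = 5.03/8.84 = 0.5690
Wq(M/M/1) = ρ/(μ−λ) = 0.5690/3.81 = 0.14935 hr
Wq(M/D/1) = ρ/(2(μ−λ)) = 0.07467 hr
Savings = 0.14935 − 0.07467 = 0.07467 hr

Final: 0.07467 hr


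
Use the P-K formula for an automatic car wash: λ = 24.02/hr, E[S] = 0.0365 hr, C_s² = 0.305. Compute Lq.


ρ = λ·E[S] = 24.02·0.0365 = 0.8767
Lq = ρ²(1+C_s²)/(2(1−ρ)) = 0.7687·(1+0.305)/(2·0.1233)
= 0.7687·1.3050/0.2465 = 4.06869

Final: 4.06869


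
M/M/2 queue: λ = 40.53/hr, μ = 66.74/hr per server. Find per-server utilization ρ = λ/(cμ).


ρ = λ/(cμ) = 40.53/(2·66.74) = 40.53/133.48 = 0.3036

Final: 0.3036


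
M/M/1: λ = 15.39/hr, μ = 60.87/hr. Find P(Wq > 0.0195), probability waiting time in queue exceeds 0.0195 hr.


ρ = 15.39/60.87 = 0.2528
P(Wq > t) = ρ·e^{−(μ−λ)t} = 0.2528·e^{−0.8869}
= 0.2528·0.411947 = 0.104154

Final: 0.104154


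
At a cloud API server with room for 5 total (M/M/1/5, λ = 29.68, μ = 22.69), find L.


ρ = 29.68/22.69 = 1.3081
L = ρ[1 − (K+1)ρ^K + Kρ^(K+1)] / [(1−ρ)(1−ρ^(K+1))]
Numerator: 1.3081·(1 − 6·3.829543 + 5·5.009293) = 4.014717
Denominator: (-0.3081)·(-4.009293) = 1.235124
L = 4.014717/1.235124 = 3.2505

Final: 3.2505


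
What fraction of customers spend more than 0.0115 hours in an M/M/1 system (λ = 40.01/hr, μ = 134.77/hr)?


W ~ Exponential(μ−λ) for M/M/1.
μ − λ = 134.77 − 40.01 = 94.7600
P(W > t) = e^{−(μ−λ)t} = e^{−1.0897} = 0.336304

Final: 0.336304


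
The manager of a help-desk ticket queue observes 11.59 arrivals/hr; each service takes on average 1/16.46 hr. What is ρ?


ρ = λ/μ = 11.59/16.46 = 0.7041

Final: 0.7041


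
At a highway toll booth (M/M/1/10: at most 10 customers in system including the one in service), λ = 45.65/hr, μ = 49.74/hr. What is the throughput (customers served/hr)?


ρ = 0.9178; P_K = (1−ρ)ρ^10/(1−ρ^11) = 0.057071
λ_eff = λ(1 − P_K) = 45.65·(1 − 0.057071) = 45.65·0.942929 = 43.0447 /hr

Final: 43.0447 /hr


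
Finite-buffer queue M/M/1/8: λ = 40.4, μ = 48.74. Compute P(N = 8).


ρ = λ/μ = 40.4/48.74 = 0.8289
P_K = (1−ρ)ρ^K/(1−ρ^(K+1)) = (0.1711·0.222826)/(1 − 0.184698)
= 0.038128/0.815302 = 0.046766

Final: 0.046766


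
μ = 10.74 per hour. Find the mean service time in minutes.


Mean service time = 1/μ = 1/10.74 hour = 0.09311 hour
In minutes: 0.09311 × 60 = 5.5866 min

Final: 5.5866 min


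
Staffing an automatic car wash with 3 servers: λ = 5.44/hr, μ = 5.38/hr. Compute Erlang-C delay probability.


a = λ/μ = 1.0112; ρ = a/3 = 0.3371
P₀ = 0.359418 (from M/M/c formula)
C(c,a) = [a^c/(c!(1−ρ))]·P₀ = [1.03383/(6·0.6629)]·0.359418
= 0.25991·0.359418 = 0.093415

Final: 0.093415


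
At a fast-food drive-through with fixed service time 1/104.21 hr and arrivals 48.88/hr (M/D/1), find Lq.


ρ = 48.88/104.21 = 0.4691
M/D/1: Lq = ρ²/(2(1−ρ)) = 0.2200/(2·0.5309) = 0.20719

Final: 0.20719


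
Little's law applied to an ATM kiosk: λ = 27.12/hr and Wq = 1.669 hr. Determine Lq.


Lq = λWq = 27.12·1.669 = 45.2633

Final: 45.2633


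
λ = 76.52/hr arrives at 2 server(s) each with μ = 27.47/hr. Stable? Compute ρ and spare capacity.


Total capacity cμ = 2·27.47 = 54.94/hr
ρ = λ/(cμ) = 76.52/54.94 = 1.3928
Stable ⇔ ρ < 1: NO
Spare capacity = cμ − λ = 54.94 − 76.52 = -21.58/hr

Final: ρ = 1.3928; unstable; margin = -21.58/hr


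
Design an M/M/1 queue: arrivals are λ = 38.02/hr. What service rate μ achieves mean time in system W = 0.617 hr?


W = 1/(μ−λ) ⇒ μ − λ = 1/W = 1/0.617 = 1.6207
μ = λ + 1/W = 38.02 + 1.6207 = 39.6407 per hr

Final: 39.6407 /hr


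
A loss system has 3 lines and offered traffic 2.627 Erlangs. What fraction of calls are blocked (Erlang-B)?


B(c,a) = (a^c/c!) / Σ_{k=0}^{c} a^k/k!
a^3/3! = 3.021544
Σ terms (k=0..3): 1.00000 + 2.62700 + 3.45056 + 3.02154 = 10.099109
B = 3.021544/10.099109 = 0.299189

Final: 0.299189


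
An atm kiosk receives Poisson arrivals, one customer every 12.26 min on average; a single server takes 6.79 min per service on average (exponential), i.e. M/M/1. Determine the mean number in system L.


λ = 60/12.26 = 4.8940 /hr
μ = 60/6.79 = 8.8365 /hr
ρ = λ/μ = 4.8940/8.8365 = 0.5538
L = ρ/(1−ρ) = 0.5538/0.4462 = 1.2413

Final: 1.2413


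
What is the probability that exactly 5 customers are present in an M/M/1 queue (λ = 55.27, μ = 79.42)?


ρ = 55.27/79.42 = 0.6959
P_n = (1−ρ)·ρ^n = (1 − 0.6959)·0.6959^5 = 0.3041·0.163229 = 0.049635

Final: 0.049635


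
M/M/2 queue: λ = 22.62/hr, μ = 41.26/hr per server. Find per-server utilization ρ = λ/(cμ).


ρ = λ/(cμ) = 22.62/(2·41.26) = 22.62/82.52 = 0.2741

Final: 0.2741


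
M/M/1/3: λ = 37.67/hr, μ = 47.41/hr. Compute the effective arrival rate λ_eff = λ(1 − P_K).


ρ = 0.7946; P_K = (1−ρ)ρ^3/(1−ρ^4) = 0.171348
λ_eff = λ(1 − P_K) = 37.67·(1 − 0.171348) = 37.67·0.828652 = 31.2153 /hr

Final: 31.2153 /hr


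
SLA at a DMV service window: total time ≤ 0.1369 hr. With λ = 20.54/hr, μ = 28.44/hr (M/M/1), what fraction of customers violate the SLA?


W ~ Exponential(μ−λ) for M/M/1.
μ − λ = 28.44 − 20.54 = 7.9000
P(W > t) = e^{−(μ−λ)t} = e^{−1.0815} = 0.339083

Final: 0.339083


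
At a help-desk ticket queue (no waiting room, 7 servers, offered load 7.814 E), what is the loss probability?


B(c,a) = (a^c/c!) / Σ_{k=0}^{c} a^k/k!
a^7/7! = 352.925722
Σ terms (k=0..7): 1.00000 + 7.81400 + 30.52930 + 79.51864 + 155.33967 + 242.76484 + 316.16074 + 352.92572 = 1186.052922
B = 352.925722/1186.052922 = 0.297563

Final: 0.297563


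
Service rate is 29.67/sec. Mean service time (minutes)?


Mean service time = 1/μ = 1/29.67 second = 0.03370 second
In minutes: 0.03370 × 0.0166667 = 0.0005617 min

Final: 0.0005617 min


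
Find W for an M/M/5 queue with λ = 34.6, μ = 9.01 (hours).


a = 3.8402; ρ = 0.7680; P₀ = 0.016470
Lq = P₀·a^c·ρ/(c!(1−ρ)²) = 1.63611
Wq = Lq/λ = 1.63611/34.6 = 0.04729 hr
W = Wq + 1/μ = 0.04729 + 0.11099 = 0.15827 hr

Final: 0.15827 hr


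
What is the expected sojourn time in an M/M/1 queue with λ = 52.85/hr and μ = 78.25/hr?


W = 1/(μ−λ) = 1/(78.25 − 52.85) = 1/25.40 = 0.03937 hr

Final: 0.03937 hr


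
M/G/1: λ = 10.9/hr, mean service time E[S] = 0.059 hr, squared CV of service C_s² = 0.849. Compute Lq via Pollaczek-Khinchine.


ρ = λ·E[S] = 10.9·0.059 = 0.6431
Lq = ρ²(1+C_s²)/(2(1−ρ)) = 0.4136·(1+0.849)/(2·0.3569)
= 0.4136·1.8490/0.7138 = 1.07132

Final: 1.07132


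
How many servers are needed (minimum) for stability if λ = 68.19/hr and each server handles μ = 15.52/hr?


Stability requires cμ > λ ⇔ c > λ/μ.
λ/μ = 68.19/15.52 = 4.3937
Minimum integer c = ⌊4.3937⌋ + 1 = 5
Check: 5·15.52 = 77.60 > 68.19, while 4·15.52 = 62.08 ≤ 68.19

Final: 5 servers


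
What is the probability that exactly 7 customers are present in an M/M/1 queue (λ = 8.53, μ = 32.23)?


ρ = 8.53/32.23 = 0.2647
P_n = (1−ρ)·ρ^n = (1 − 0.2647)·0.2647^7 = 0.7353·0.00009095 = 0.00006688

Final: 0.00006688


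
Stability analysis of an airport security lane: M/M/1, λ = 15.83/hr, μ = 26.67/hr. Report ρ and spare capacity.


Total capacity cμ = 1·26.67 = 26.67/hr
ρ = λ/(cμ) = 15.83/26.67 = 0.5936
Stable ⇔ ρ < 1: YES
Spare capacity = cμ − λ = 26.67 − 15.83 = 10.84/hr

Final: ρ = 0.5936; stable; margin = 10.84/hr


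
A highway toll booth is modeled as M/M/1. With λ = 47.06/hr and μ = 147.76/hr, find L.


ρ = λ/μ = 47.06/147.76 = 0.3185
L = ρ/(1−ρ) = 0.3185/(1 − 0.3185) = 0.3185/0.6815 = 0.4673

Final: 0.4673


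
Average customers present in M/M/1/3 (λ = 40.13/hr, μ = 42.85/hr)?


ρ = 40.13/42.85 = 0.9365
L = ρ[1 − (K+1)ρ^K + Kρ^(K+1)] / [(1−ρ)(1−ρ^(K+1))]
Numerator: 0.9365·(1 − 4·0.821401 + 3·0.769260) = 0.020771
Denominator: (0.06348)·(0.230740) = 0.014647
L = 0.020771/0.014647 = 1.4181

Final: 1.4181


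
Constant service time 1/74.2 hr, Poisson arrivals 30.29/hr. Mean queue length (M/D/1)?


ρ = 30.29/74.2 = 0.4082
M/D/1: Lq = ρ²/(2(1−ρ)) = 0.1666/(2·0.5918) = 0.14080

Final: 0.14080


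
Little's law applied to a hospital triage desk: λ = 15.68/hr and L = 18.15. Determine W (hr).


W = L/λ = 18.15/15.68 = 1.1575 hr

Final: 1.1575 hr


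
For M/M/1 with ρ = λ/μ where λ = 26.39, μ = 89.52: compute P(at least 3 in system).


ρ = 26.39/89.52 = 0.2948
P(N ≥ n) = ρ^n = 0.2948^3 = 0.025619

Final: 0.025619


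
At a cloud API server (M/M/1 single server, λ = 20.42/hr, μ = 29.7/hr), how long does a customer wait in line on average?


ρ = 20.42/29.7 = 0.6875
Wq = ρ/(μ−λ) = 0.6875/(29.7 − 20.42) = 0.6875/9.28 = 0.07409 hr

Final: 0.07409 hr


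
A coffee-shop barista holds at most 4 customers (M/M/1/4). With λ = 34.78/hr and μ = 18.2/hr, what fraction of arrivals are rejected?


ρ = λ/μ = 34.78/18.2 = 1.9110
P_K = (1−ρ)ρ^K/(1−ρ^(K+1)) = (-0.9110·13.336220)/(1 − 25.485370)
= -12.149150/-24.485370 = 0.496180

Final: 0.496180


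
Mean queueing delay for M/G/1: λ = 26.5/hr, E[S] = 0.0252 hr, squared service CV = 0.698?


ρ = λ·E[S] = 26.5·0.0252 = 0.6678
E[S²] = E[S]²(1+C_s²) = 0.0252²·(1+0.698) = 0.001078
Wq = λ·E[S²]/(2(1−ρ)) = 26.5·0.001078/(2·0.3322) = 0.04301 hr

Final: 0.04301 hr


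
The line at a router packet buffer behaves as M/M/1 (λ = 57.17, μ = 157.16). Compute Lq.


ρ = 57.17/157.16 = 0.3638
Lq = ρ²/(1−ρ) = 0.1323/0.6362 = 0.2080

Final: 0.2080


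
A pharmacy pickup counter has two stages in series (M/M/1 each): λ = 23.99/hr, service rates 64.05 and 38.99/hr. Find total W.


Each node sees arrival rate λ = 23.99/hr (tandem ⇒ throughput preserved).
W₁ = 1/(μ₁−λ) = 1/(64.05−23.99) = 0.02496 hr
W₂ = 1/(μ₂−λ) = 1/(38.99−23.99) = 0.06667 hr
W_total = W₁ + W₂ = 0.02496 + 0.06667 = 0.09163 hr

Final: 0.09163 hr


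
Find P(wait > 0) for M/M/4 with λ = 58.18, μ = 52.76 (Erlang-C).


a = λ/μ = 1.1027; ρ = a/4 = 0.2757
P₀ = 0.331204 (from M/M/c formula)
C(c,a) = [a^c/(c!(1−ρ))]·P₀ = [1.47869/(24·0.7243)]·0.331204
= 0.08506·0.331204 = 0.028173

Final: 0.028173


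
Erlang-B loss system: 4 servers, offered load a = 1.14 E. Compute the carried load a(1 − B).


B(4,1.14) = 0.022649 (Erlang-B)
Carried load = a(1 − B) = 1.14·(1 − 0.022649) = 1.14·0.977351 = 1.1142 E

Final: 1.1142 Erlangs


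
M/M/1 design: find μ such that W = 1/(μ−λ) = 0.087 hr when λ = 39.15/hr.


W = 1/(μ−λ) ⇒ μ − λ = 1/W = 1/0.087 = 11.4943
μ = λ + 1/W = 39.15 + 11.4943 = 50.6443 per hr

Final: 50.6443 /hr


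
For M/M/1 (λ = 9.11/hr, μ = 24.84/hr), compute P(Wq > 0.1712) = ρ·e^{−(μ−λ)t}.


ρ = 9.11/24.84 = 0.3667
P(Wq > t) = ρ·e^{−(μ−λ)t} = 0.3667·e^{−2.6930}
= 0.3667·0.067679 = 0.024821

Final: 0.024821


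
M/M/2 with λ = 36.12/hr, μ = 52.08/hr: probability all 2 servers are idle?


a = λ/μ = 36.12/52.08 = 0.6935; ρ = a/c = 0.3468
Σ_{k=0}^{1} a^k/k! (terms k=0..1) = 1.00000 + 0.69355 = 1.69355
Tail: a^2/(2!(1−ρ)) = 0.48101/(2·0.6532) = 0.36818
P₀ = 1/(1.69355 + 0.36818) = 1/2.06173 = 0.485030

Final: 0.485030


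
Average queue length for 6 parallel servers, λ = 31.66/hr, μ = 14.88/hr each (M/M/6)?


a = λ/μ = 2.1277; ρ = a/6 = 0.3546
P₀ = 0.118856
Lq = P₀·a^c·ρ / (c!·(1−ρ)²) = 0.118856·92.77861·0.3546/(720·0.41652)
= 0.01304

Final: 0.01304


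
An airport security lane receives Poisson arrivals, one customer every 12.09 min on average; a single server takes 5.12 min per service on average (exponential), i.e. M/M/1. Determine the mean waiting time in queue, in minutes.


λ = 60/12.09 = 4.9628 /hr
μ = 60/5.12 = 11.7188 /hr
ρ = λ/μ = 4.9628/11.7188 = 0.4235
Wq = ρ/(μ−λ) = 0.4235/(11.7188−4.9628) = 0.06268 hr
In minutes: 0.06268·60 = 3.761 min

Final: 3.761 min


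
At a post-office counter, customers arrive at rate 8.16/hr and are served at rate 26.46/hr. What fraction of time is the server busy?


ρ = λ/μ = 8.16/26.46 = 0.3084

Final: 0.3084


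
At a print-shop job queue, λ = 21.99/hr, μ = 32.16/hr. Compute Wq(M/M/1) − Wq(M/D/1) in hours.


ρ = 21.99/32.16 = 0.6838
Wq(M/M/1) = ρ/(μ−λ) = 0.6838/10.17 = 0.06723 hr
Wq(M/D/1) = ρ/(2(μ−λ)) = 0.03362 hr
Savings = 0.06723 − 0.03362 = 0.03362 hr

Final: 0.03362 hr


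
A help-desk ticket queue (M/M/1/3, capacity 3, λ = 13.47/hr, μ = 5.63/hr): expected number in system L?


ρ = 13.47/5.63 = 2.3925
L = ρ[1 − (K+1)ρ^K + Kρ^(K+1)] / [(1−ρ)(1−ρ^(K+1))]
Numerator: 2.3925·(1 − 4·13.695491 + 3·32.767009) = 106.513640
Denominator: (-1.3925)·(-31.767009) = 44.236830
L = 106.513640/44.236830 = 2.4078

Final: 2.4078


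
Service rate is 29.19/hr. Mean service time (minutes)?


Mean service time = 1/μ = 1/29.19 hour = 0.03426 hour
In minutes: 0.03426 × 60 = 2.0555 min

Final: 2.0555 min


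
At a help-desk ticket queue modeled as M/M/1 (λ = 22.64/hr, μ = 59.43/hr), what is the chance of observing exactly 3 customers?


ρ = 22.64/59.43 = 0.3810
P_n = (1−ρ)·ρ^n = (1 − 0.3810)·0.3810^3 = 0.6190·0.055286 = 0.034224

Final: 0.034224


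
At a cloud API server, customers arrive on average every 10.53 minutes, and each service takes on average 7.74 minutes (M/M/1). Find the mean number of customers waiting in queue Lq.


λ = 60/10.53 = 5.6980 /hr
μ = 60/7.74 = 7.7519 /hr
ρ = λ/μ = 5.6980/7.7519 = 0.7350
Lq = ρ²/(1−ρ) = 0.5403/0.2650 = 2.0392

Final: 2.0392


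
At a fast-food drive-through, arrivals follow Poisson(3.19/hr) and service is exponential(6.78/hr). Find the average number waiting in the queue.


ρ = 3.19/6.78 = 0.4705
Lq = ρ²/(1−ρ) = 0.2214/0.5295 = 0.4181

Final: 0.4181


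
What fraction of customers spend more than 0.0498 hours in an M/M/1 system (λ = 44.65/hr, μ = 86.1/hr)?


W ~ Exponential(μ−λ) for M/M/1.
μ − λ = 86.1 − 44.65 = 41.4500
P(W > t) = e^{−(μ−λ)t} = e^{−2.0642} = 0.126919

Final: 0.126919


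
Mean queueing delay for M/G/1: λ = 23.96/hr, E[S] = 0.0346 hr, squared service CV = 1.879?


ρ = λ·E[S] = 23.96·0.0346 = 0.8290
E[S²] = E[S]²(1+C_s²) = 0.0346²·(1+1.879) = 0.003447
Wq = λ·E[S²]/(2(1−ρ)) = 23.96·0.003447/(2·0.1710) = 0.24149 hr

Final: 0.24149 hr


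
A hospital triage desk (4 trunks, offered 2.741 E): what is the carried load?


B(4,2.741) = 0.177081 (Erlang-B)
Carried load = a(1 − B) = 2.741·(1 − 0.177081) = 2.741·0.822919 = 2.2556 E

Final: 2.2556 Erlangs


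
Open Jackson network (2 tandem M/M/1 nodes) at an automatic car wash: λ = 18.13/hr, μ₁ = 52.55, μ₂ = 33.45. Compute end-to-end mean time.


Each node sees arrival rate λ = 18.13/hr (tandem ⇒ throughput preserved).
W₁ = 1/(μ₁−λ) = 1/(52.55−18.13) = 0.02905 hr
W₂ = 1/(μ₂−λ) = 1/(33.45−18.13) = 0.06527 hr
W_total = W₁ + W₂ = 0.02905 + 0.06527 = 0.09433 hr

Final: 0.09433 hr


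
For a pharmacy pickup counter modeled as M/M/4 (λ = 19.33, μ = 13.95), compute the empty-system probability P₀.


a = λ/μ = 19.33/13.95 = 1.3857; ρ = a/c = 0.3464
Σ_{k=0}^{3} a^k/k! (terms k=0..3) = 1.00000 + 1.38566 + 0.96003 + 0.44343 = 3.78912
Tail: a^4/(4!(1−ρ)) = 3.68664/(24·0.6536) = 0.23503
P₀ = 1/(3.78912 + 0.23503) = 1/4.02415 = 0.248500

Final: 0.248500


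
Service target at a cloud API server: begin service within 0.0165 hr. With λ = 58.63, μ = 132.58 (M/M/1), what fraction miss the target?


ρ = 58.63/132.58 = 0.4422
P(Wq > t) = ρ·e^{−(μ−λ)t} = 0.4422·e^{−1.2202}
= 0.4422·0.295179 = 0.130535

Final: 0.130535


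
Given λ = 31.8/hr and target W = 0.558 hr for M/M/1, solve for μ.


W = 1/(μ−λ) ⇒ μ − λ = 1/W = 1/0.558 = 1.7921
μ = λ + 1/W = 31.8 + 1.7921 = 33.5921 per hr

Final: 33.5921 /hr


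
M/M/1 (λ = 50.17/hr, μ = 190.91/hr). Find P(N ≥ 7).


ρ = 50.17/190.91 = 0.2628
P(N ≥ n) = ρ^n = 0.2628^7 = 0.00008656

Final: 0.00008656


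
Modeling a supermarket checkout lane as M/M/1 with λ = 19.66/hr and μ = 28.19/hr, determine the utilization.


ρ = λ/μ = 19.66/28.19 = 0.6974

Final: 0.6974


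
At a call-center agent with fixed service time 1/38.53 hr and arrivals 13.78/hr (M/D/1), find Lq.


ρ = 13.78/38.53 = 0.3576
M/D/1: Lq = ρ²/(2(1−ρ)) = 0.1279/(2·0.6424) = 0.09956

Final: 0.09956


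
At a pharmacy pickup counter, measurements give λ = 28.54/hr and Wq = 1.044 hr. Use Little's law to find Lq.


Lq = λWq = 28.54·1.044 = 29.7958

Final: 29.7958


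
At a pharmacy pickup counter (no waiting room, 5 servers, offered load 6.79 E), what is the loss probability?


B(c,a) = (a^c/c!) / Σ_{k=0}^{c} a^k/k!
a^5/5! = 120.272856
Σ terms (k=0..5): 1.00000 + 6.79000 + 23.05205 + 52.17447 + 88.56617 + 120.27286 = 291.855548
B = 120.272856/291.855548 = 0.412097

Final: 0.412097


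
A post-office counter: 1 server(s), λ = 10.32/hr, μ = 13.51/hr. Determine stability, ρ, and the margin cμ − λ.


Total capacity cμ = 1·13.51 = 13.51/hr
ρ = λ/(cμ) = 10.32/13.51 = 0.7639
Stable ⇔ ρ < 1: YES
Spare capacity = cμ − λ = 13.51 − 10.32 = 3.19/hr

Final: ρ = 0.7639; stable; margin = 3.19/hr


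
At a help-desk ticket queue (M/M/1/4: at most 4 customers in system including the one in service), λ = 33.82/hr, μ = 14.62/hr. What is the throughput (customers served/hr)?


ρ = 2.3133; P_K = (1−ρ)ρ^4/(1−ρ^5) = 0.576413
λ_eff = λ(1 − P_K) = 33.82·(1 − 0.576413) = 33.82·0.423587 = 14.3257 /hr

Final: 14.3257 /hr


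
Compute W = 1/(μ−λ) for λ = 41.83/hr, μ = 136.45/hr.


W = 1/(μ−λ) = 1/(136.45 − 41.83) = 1/94.62 = 0.01057 hr

Final: 0.01057 hr


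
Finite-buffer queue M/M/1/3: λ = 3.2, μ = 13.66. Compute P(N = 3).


ρ = λ/μ = 3.2/13.66 = 0.2343
P_K = (1−ρ)ρ^K/(1−ρ^(K+1)) = (0.7657·0.012856)/(1 − 0.003012)
= 0.009844/0.996988 = 0.009874

Final: 0.009874


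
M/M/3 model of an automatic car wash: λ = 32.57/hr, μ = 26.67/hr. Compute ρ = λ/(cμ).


ρ = λ/(cμ) = 32.57/(3·26.67) = 32.57/80.01 = 0.4071

Final: 0.4071


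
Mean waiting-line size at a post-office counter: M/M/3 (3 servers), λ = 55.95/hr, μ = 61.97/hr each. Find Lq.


a = λ/μ = 0.9029; ρ = a/3 = 0.3010
P₀ = 0.402269
Lq = P₀·a^c·ρ / (c!·(1−ρ)²) = 0.402269·0.73596·0.3010/(6·0.48867)
= 0.03039

Final: 0.03039


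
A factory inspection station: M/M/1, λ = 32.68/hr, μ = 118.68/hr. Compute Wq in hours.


ρ = 32.68/118.68 = 0.2754
Wq = ρ/(μ−λ) = 0.2754/(118.68 − 32.68) = 0.2754/86.00 = 0.003202 hr

Final: 0.003202 hr


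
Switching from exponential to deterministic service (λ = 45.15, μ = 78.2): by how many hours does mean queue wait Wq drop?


ρ = 45.15/78.2 = 0.5774
Wq(M/M/1) = ρ/(μ−λ) = 0.5774/33.05 = 0.01747 hr
Wq(M/D/1) = ρ/(2(μ−λ)) = 0.008735 hr
Savings = 0.01747 − 0.008735 = 0.008735 hr

Final: 0.008735 hr


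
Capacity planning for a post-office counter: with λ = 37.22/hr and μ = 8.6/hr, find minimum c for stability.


Stability requires cμ > λ ⇔ c > λ/μ.
λ/μ = 37.22/8.6 = 4.3279
Minimum integer c = ⌊4.3279⌋ + 1 = 5
Check: 5·8.6 = 43.00 > 37.22, while 4·8.6 = 34.40 ≤ 37.22

Final: 5 servers


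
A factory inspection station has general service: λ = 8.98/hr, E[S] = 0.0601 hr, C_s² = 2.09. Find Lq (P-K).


ρ = λ·E[S] = 8.98·0.0601 = 0.5397
Lq = ρ²(1+C_s²)/(2(1−ρ)) = 0.2913·(1+2.09)/(2·0.4603)
= 0.2913·3.0900/0.9206 = 0.97766

Final: 0.97766


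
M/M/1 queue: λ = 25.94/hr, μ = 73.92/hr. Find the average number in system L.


ρ = λ/μ = 25.94/73.92 = 0.3509
L = ρ/(1−ρ) = 0.3509/(1 − 0.3509) = 0.3509/0.6491 = 0.5406

Final: 0.5406


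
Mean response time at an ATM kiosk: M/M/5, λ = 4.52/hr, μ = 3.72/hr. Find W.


a = 1.2151; ρ = 0.2430; P₀ = 0.296544
Lq = P₀·a^c·ρ/(c!(1−ρ)²) = 0.002775
Wq = Lq/λ = 0.002775/4.52 = 0.0006140 hr
W = Wq + 1/μ = 0.0006140 + 0.26882 = 0.26943 hr

Final: 0.26943 hr


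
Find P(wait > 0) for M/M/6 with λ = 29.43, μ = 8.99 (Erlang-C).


a = λ/μ = 3.2736; ρ = a/6 = 0.5456
P₀ = 0.036820 (from M/M/c formula)
C(c,a) = [a^c/(c!(1−ρ))]·P₀ = [1230.78848/(720·0.4544)]·0.036820
= 3.76200·0.036820 = 0.138515

Final: 0.138515


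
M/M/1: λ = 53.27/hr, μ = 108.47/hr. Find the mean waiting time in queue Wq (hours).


ρ = 53.27/108.47 = 0.4911
Wq = ρ/(μ−λ) = 0.4911/(108.47 − 53.27) = 0.4911/55.20 = 0.008897 hr

Final: 0.008897 hr


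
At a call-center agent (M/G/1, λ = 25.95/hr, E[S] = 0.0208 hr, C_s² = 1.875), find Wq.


ρ = λ·E[S] = 25.95·0.0208 = 0.5398
E[S²] = E[S]²(1+C_s²) = 0.0208²·(1+1.875) = 0.001244
Wq = λ·E[S²]/(2(1−ρ)) = 25.95·0.001244/(2·0.4602) = 0.03507 hr

Final: 0.03507 hr


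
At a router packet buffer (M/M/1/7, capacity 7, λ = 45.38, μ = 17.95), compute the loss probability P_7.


ρ = λ/μ = 45.38/17.95 = 2.5281
P_K = (1−ρ)ρ^K/(1−ρ^(K+1)) = (-1.5281·660.085618)/(1 − 1668.784699)
= -1008.699081/-1667.784699 = 0.604814

Final: 0.604814


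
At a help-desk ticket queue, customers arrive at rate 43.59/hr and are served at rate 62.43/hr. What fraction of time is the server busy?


ρ = λ/μ = 43.59/62.43 = 0.6982

Final: 0.6982


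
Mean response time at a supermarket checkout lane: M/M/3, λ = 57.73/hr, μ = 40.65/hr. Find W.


a = 1.4202; ρ = 0.4734; P₀ = 0.230673
Lq = P₀·a^c·ρ/(c!(1−ρ)²) = 0.18798
Wq = Lq/λ = 0.18798/57.73 = 0.003256 hr
W = Wq + 1/μ = 0.003256 + 0.02460 = 0.02786 hr

Final: 0.02786 hr


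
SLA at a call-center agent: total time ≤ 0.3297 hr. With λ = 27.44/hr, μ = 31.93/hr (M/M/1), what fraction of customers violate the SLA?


W ~ Exponential(μ−λ) for M/M/1.
μ − λ = 31.93 − 27.44 = 4.4900
P(W > t) = e^{−(μ−λ)t} = e^{−1.4804} = 0.227557

Final: 0.227557


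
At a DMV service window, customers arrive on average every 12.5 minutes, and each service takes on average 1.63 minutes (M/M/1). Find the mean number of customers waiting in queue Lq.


λ = 60/12.5 = 4.8000 /hr
μ = 60/1.63 = 36.8098 /hr
ρ = λ/μ = 4.8000/36.8098 = 0.1304
Lq = ρ²/(1−ρ) = 0.01700/0.8696 = 0.01955

Final: 0.01955


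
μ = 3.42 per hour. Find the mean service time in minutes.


Mean service time = 1/μ = 1/3.42 hour = 0.29240 hour
In minutes: 0.29240 × 60 = 17.5439 min

Final: 17.5439 min


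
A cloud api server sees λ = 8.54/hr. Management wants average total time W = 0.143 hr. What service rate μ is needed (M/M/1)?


W = 1/(μ−λ) ⇒ μ − λ = 1/W = 1/0.143 = 6.9930
μ = λ + 1/W = 8.54 + 6.9930 = 15.5330 per hr

Final: 15.5330 /hr


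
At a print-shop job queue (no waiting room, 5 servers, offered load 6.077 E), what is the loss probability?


B(c,a) = (a^c/c!) / Σ_{k=0}^{c} a^k/k!
a^5/5! = 69.066100
Σ terms (k=0..5): 1.00000 + 6.07700 + 18.46496 + 37.40386 + 56.82582 + 69.06610 = 188.837747
B = 69.066100/188.837747 = 0.365743

Final: 0.365743


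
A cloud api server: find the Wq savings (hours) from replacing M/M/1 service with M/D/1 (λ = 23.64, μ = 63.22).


ρ = 23.64/63.22 = 0.3739
Wq(M/M/1) = ρ/(μ−λ) = 0.3739/39.58 = 0.009448 hr
Wq(M/D/1) = ρ/(2(μ−λ)) = 0.004724 hr
Savings = 0.009448 − 0.004724 = 0.004724 hr

Final: 0.004724 hr


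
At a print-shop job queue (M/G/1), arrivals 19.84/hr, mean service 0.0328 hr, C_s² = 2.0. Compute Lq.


ρ = λ·E[S] = 19.84·0.0328 = 0.6508
Lq = ρ²(1+C_s²)/(2(1−ρ)) = 0.4235·(1+2.0)/(2·0.3492)
= 0.4235·3.0000/0.6985 = 1.81881

Final: 1.81881


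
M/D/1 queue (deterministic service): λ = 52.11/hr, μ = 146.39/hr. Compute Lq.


ρ = 52.11/146.39 = 0.3560
M/D/1: Lq = ρ²/(2(1−ρ)) = 0.1267/(2·0.6440) = 0.09837

Final: 0.09837


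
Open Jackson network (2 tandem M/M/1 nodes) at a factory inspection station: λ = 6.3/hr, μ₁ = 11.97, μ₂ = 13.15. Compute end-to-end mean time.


Each node sees arrival rate λ = 6.3/hr (tandem ⇒ throughput preserved).
W₁ = 1/(μ₁−λ) = 1/(11.97−6.3) = 0.17637 hr
W₂ = 1/(μ₂−λ) = 1/(13.15−6.3) = 0.14599 hr
W_total = W₁ + W₂ = 0.17637 + 0.14599 = 0.32235 hr

Final: 0.32235 hr


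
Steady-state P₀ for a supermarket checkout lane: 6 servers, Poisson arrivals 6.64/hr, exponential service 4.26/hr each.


a = λ/μ = 6.64/4.26 = 1.5587; ρ = a/c = 0.2598
Σ_{k=0}^{5} a^k/k! (terms k=0..5) = 1.00000 + 1.55869 + 1.21475 + 0.63114 + 0.24594 + 0.07667 = 4.72718
Tail: a^6/(6!(1−ρ)) = 14.34006/(720·0.7402) = 0.02691
P₀ = 1/(4.72718 + 0.02691) = 1/4.75408 = 0.210345

Final: 0.210345


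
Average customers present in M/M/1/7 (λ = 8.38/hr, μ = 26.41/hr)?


ρ = 8.38/26.41 = 0.3173
L = ρ[1 − (K+1)ρ^K + Kρ^(K+1)] / [(1−ρ)(1−ρ^(K+1))]
Numerator: 0.3173·(1 − 8·0.0003238 + 7·0.0001028) = 0.316710
Denominator: (0.6827)·(0.999897) = 0.682626
L = 0.316710/0.682626 = 0.4640

Final: 0.4640


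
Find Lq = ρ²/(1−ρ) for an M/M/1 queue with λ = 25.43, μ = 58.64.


ρ = 25.43/58.64 = 0.4337
Lq = ρ²/(1−ρ) = 0.1881/0.5663 = 0.3321

Final: 0.3321


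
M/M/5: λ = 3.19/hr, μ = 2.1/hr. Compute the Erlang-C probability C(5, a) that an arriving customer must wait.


a = λ/μ = 1.5190; ρ = a/5 = 0.3038
P₀ = 0.218547 (from M/M/c formula)
C(c,a) = [a^c/(c!(1−ρ))]·P₀ = [8.08829/(120·0.6962)]·0.218547
= 0.09682·0.218547 = 0.021159

Final: 0.021159


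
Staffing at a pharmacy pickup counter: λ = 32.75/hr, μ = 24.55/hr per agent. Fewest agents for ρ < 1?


Stability requires cμ > λ ⇔ c > λ/μ.
λ/μ = 32.75/24.55 = 1.3340
Minimum integer c = ⌊1.3340⌋ + 1 = 2
Check: 2·24.55 = 49.10 > 32.75, while 1·24.55 = 24.55 ≤ 32.75

Final: 2 servers


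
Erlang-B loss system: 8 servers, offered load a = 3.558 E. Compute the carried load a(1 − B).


B(8,3.558) = 0.018351 (Erlang-B)
Carried load = a(1 − B) = 3.558·(1 − 0.018351) = 3.558·0.981649 = 3.4927 E

Final: 3.4927 Erlangs


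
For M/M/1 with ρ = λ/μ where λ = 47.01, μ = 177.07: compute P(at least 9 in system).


ρ = 47.01/177.07 = 0.2655
P(N ≥ n) = ρ^n = 0.2655^9 = 0.000006553

Final: 0.000006553


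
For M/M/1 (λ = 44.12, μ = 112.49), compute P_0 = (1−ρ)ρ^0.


ρ = 44.12/112.49 = 0.3922
P_n = (1−ρ)·ρ^n = (1 − 0.3922)·0.3922^0 = 0.6078·1.000000 = 0.607787

Final: 0.607787


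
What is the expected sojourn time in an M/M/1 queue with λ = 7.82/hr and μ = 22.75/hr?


W = 1/(μ−λ) = 1/(22.75 − 7.82) = 1/14.93 = 0.06698 hr

Final: 0.06698 hr


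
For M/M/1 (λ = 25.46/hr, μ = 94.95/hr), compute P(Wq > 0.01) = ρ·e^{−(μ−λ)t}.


ρ = 25.46/94.95 = 0.2681
P(Wq > t) = ρ·e^{−(μ−λ)t} = 0.2681·e^{−0.6949}
= 0.2681·0.499124 = 0.133836

Final: 0.133836


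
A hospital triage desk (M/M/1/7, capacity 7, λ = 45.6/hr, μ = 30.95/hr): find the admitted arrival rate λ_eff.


ρ = 1.4733; P_K = (1−ρ)ρ^7/(1−ρ^8) = 0.336423
λ_eff = λ(1 − P_K) = 45.6·(1 − 0.336423) = 45.6·0.663577 = 30.2591 /hr

Final: 30.2591 /hr


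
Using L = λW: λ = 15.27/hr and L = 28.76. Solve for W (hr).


W = L/λ = 28.76/15.27 = 1.8834 hr

Final: 1.8834 hr


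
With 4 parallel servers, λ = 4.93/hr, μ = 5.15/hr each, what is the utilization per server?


ρ = λ/(cμ) = 4.93/(4·5.15) = 4.93/20.60 = 0.2393

Final: 0.2393


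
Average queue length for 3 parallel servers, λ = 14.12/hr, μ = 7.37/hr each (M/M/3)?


a = λ/μ = 1.9159; ρ = a/3 = 0.6386
P₀ = 0.125086
Lq = P₀·a^c·ρ / (c!·(1−ρ)²) = 0.125086·7.03237·0.6386/(6·0.13059)
= 0.71695

Final: 0.71695


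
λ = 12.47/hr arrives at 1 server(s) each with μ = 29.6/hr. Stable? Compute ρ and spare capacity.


Total capacity cμ = 1·29.6 = 29.60/hr
ρ = λ/(cμ) = 12.47/29.60 = 0.4213
Stable ⇔ ρ < 1: YES
Spare capacity = cμ − λ = 29.60 − 12.47 = 17.13/hr

Final: ρ = 0.4213; stable; margin = 17.13/hr


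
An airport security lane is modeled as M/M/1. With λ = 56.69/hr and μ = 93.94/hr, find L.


ρ = λ/μ = 56.69/93.94 = 0.6035
L = ρ/(1−ρ) = 0.6035/(1 − 0.6035) = 0.6035/0.3965 = 1.5219

Final: 1.5219


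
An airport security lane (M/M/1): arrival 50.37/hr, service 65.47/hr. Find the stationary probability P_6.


ρ = 50.37/65.47 = 0.7694
P_n = (1−ρ)·ρ^n = (1 − 0.7694)·0.7694^6 = 0.2306·0.207385 = 0.047831

Final: 0.047831


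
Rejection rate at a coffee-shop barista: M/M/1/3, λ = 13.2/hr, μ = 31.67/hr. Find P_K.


ρ = λ/μ = 13.2/31.67 = 0.4168
P_K = (1−ρ)ρ^K/(1−ρ^(K+1)) = (0.5832·0.072407)/(1 − 0.030179)
= 0.042228/0.969821 = 0.043542

Final: 0.043542


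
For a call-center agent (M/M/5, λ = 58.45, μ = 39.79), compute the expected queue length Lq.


a = λ/μ = 1.4690; ρ = a/5 = 0.2938
P₀ = 0.229837
Lq = P₀·a^c·ρ / (c!·(1−ρ)²) = 0.229837·6.83995·0.2938/(120·0.49873)
= 0.007717

Final: 0.007717


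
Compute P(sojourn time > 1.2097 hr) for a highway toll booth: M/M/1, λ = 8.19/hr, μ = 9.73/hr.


W ~ Exponential(μ−λ) for M/M/1.
μ − λ = 9.73 − 8.19 = 1.5400
P(W > t) = e^{−(μ−λ)t} = e^{−1.8629} = 0.155216

Final: 0.155216


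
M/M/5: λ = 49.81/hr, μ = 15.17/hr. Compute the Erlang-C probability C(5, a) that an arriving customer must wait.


a = λ/μ = 3.2835; ρ = a/5 = 0.6567
P₀ = 0.033692 (from M/M/c formula)
C(c,a) = [a^c/(c!(1−ρ))]·P₀ = [381.64081/(120·0.3433)]·0.033692
= 9.26378·0.033692 = 0.312116

Final: 0.312116


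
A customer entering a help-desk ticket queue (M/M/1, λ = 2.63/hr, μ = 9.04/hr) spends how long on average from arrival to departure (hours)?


W = 1/(μ−λ) = 1/(9.04 − 2.63) = 1/6.41 = 0.1560 hr

Final: 0.1560 hr


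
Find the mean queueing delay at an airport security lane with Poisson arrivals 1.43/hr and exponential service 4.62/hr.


ρ = 1.43/4.62 = 0.3095
Wq = ρ/(μ−λ) = 0.3095/(4.62 − 1.43) = 0.3095/3.19 = 0.09703 hr

Final: 0.09703 hr


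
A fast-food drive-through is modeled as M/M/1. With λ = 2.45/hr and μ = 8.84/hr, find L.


ρ = λ/μ = 2.45/8.84 = 0.2771
L = ρ/(1−ρ) = 0.2771/(1 − 0.2771) = 0.2771/0.7229 = 0.3834

Final: 0.3834


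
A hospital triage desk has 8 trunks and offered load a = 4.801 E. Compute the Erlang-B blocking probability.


B(c,a) = (a^c/c!) / Σ_{k=0}^{c} a^k/k!
a^8/8! = 7.000566
Σ terms (k=0..8): 1.00000 + 4.80100 + 11.52480 + 18.44352 + 22.13684 + 21.25579 + 17.00818 + 11.66518 + 7.00057 = 114.835873
B = 7.000566/114.835873 = 0.060961

Final: 0.060961


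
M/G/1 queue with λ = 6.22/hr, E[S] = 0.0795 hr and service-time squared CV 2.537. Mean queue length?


ρ = λ·E[S] = 6.22·0.0795 = 0.4945
Lq = ρ²(1+C_s²)/(2(1−ρ)) = 0.2445·(1+2.537)/(2·0.5055)
= 0.2445·3.5370/1.0110 = 0.85544

Final: 0.85544


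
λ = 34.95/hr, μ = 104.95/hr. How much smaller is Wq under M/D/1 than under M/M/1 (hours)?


ρ = 34.95/104.95 = 0.3330
Wq(M/M/1) = ρ/(μ−λ) = 0.3330/70.00 = 0.004757 hr
Wq(M/D/1) = ρ/(2(μ−λ)) = 0.002379 hr
Savings = 0.004757 − 0.002379 = 0.002379 hr

Final: 0.002379 hr


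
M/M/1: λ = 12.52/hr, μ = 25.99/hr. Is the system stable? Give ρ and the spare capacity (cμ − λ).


Total capacity cμ = 1·25.99 = 25.99/hr
ρ = λ/(cμ) = 12.52/25.99 = 0.4817
Stable ⇔ ρ < 1: YES
Spare capacity = cμ − λ = 25.99 − 12.52 = 13.47/hr

Final: ρ = 0.4817; stable; margin = 13.47/hr


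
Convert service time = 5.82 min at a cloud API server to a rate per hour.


μ = 1/(service time) in consistent units.
1 hour = 60 min, so μ = 60/5.82 = 10.3093 per hour

Final: 10.3093 /hr


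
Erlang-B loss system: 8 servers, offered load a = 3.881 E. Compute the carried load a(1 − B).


B(8,3.881) = 0.026818 (Erlang-B)
Carried load = a(1 − B) = 3.881·(1 − 0.026818) = 3.881·0.973182 = 3.7769 E

Final: 3.7769 Erlangs


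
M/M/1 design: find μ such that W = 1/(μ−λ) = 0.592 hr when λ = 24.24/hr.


W = 1/(μ−λ) ⇒ μ − λ = 1/W = 1/0.592 = 1.6892
μ = λ + 1/W = 24.24 + 1.6892 = 25.9292 per hr

Final: 25.9292 /hr


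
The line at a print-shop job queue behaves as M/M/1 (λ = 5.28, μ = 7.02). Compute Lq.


ρ = 5.28/7.02 = 0.7521
Lq = ρ²/(1−ρ) = 0.5657/0.2479 = 2.2823

Final: 2.2823


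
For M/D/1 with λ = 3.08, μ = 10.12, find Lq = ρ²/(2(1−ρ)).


ρ = 3.08/10.12 = 0.3043
M/D/1: Lq = ρ²/(2(1−ρ)) = 0.09263/(2·0.6957) = 0.06658

Final: 0.06658


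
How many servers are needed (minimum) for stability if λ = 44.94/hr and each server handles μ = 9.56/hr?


Stability requires cμ > λ ⇔ c > λ/μ.
λ/μ = 44.94/9.56 = 4.7008
Minimum integer c = ⌊4.7008⌋ + 1 = 5
Check: 5·9.56 = 47.80 > 44.94, while 4·9.56 = 38.24 ≤ 44.94

Final: 5 servers


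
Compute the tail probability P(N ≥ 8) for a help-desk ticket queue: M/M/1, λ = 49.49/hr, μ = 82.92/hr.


ρ = 49.49/82.92 = 0.5968
P(N ≥ n) = ρ^n = 0.5968^8 = 0.016101

Final: 0.016101


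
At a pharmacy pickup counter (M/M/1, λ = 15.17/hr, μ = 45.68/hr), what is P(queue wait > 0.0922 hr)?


ρ = 15.17/45.68 = 0.3321
P(Wq > t) = ρ·e^{−(μ−λ)t} = 0.3321·e^{−2.8130}
= 0.3321·0.060023 = 0.019933

Final: 0.019933


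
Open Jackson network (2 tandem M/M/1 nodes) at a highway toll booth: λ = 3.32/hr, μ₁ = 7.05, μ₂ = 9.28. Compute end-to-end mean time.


Each node sees arrival rate λ = 3.32/hr (tandem ⇒ throughput preserved).
W₁ = 1/(μ₁−λ) = 1/(7.05−3.32) = 0.26810 hr
W₂ = 1/(μ₂−λ) = 1/(9.28−3.32) = 0.16779 hr
W_total = W₁ + W₂ = 0.26810 + 0.16779 = 0.43588 hr

Final: 0.43588 hr


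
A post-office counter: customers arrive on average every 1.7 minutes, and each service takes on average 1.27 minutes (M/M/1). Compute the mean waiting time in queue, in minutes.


λ = 60/1.7 = 35.2941 /hr
μ = 60/1.27 = 47.2441 /hr
ρ = λ/μ = 35.2941/47.2441 = 0.7471
Wq = ρ/(μ−λ) = 0.7471/(47.2441−35.2941) = 0.06252 hr
In minutes: 0.06252·60 = 3.751 min

Final: 3.751 min


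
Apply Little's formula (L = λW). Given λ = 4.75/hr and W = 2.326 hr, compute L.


L = λW = 4.75·2.326 = 11.0485

Final: 11.0485


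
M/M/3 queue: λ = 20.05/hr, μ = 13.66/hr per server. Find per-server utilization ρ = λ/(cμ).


ρ = λ/(cμ) = 20.05/(3·13.66) = 20.05/40.98 = 0.4893

Final: 0.4893


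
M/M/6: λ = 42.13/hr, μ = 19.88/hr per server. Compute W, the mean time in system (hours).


a = 2.1192; ρ = 0.3532; P₀ = 0.119873
Lq = P₀·a^c·ρ/(c!(1−ρ)²) = 0.01273
Wq = Lq/λ = 0.01273/42.13 = 0.0003022 hr
W = Wq + 1/μ = 0.0003022 + 0.05030 = 0.05060 hr

Final: 0.05060 hr


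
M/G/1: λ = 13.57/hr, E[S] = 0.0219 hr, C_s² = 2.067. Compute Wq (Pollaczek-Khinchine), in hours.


ρ = λ·E[S] = 13.57·0.0219 = 0.2972
E[S²] = E[S]²(1+C_s²) = 0.0219²·(1+2.067) = 0.001471
Wq = λ·E[S²]/(2(1−ρ)) = 13.57·0.001471/(2·0.7028) = 0.01420 hr

Final: 0.01420 hr


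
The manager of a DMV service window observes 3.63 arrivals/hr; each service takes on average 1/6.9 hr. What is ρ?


ρ = λ/μ = 3.63/6.9 = 0.5261

Final: 0.5261


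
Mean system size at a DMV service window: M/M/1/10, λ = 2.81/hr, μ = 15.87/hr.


ρ = 2.81/15.87 = 0.1771
L = ρ[1 − (K+1)ρ^K + Kρ^(K+1)] / [(1−ρ)(1−ρ^(K+1))]
Numerator: 0.1771·(1 − 11·0.00000003029 + 10·0.000000005363) = 0.177064
Denominator: (0.8229)·(1.000000) = 0.822936
L = 0.177064/0.822936 = 0.2152

Final: 0.2152


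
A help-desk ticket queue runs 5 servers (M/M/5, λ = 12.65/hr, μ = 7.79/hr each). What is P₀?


a = λ/μ = 12.65/7.79 = 1.6239; ρ = a/c = 0.3248
Σ_{k=0}^{4} a^k/k! (terms k=0..4) = 1.00000 + 1.62388 + 1.31849 + 0.71369 + 0.28974 = 4.94579
Tail: a^5/(5!(1−ρ)) = 11.29186/(120·0.6752) = 0.13936
P₀ = 1/(4.94579 + 0.13936) = 1/5.08515 = 0.196651

Final: 0.196651


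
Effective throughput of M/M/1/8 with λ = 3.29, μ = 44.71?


ρ = 0.07359; P_K = (1−ρ)ρ^8/(1−ρ^9) = 7.964e-10
λ_eff = λ(1 − P_K) = 3.29·(1 − 7.964e-10) = 3.29·1.000000 = 3.2900 /hr

Final: 3.2900 /hr


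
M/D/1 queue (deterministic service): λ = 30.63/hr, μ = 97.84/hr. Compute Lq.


ρ = 30.63/97.84 = 0.3131
M/D/1: Lq = ρ²/(2(1−ρ)) = 0.09801/(2·0.6869) = 0.07134

Final: 0.07134


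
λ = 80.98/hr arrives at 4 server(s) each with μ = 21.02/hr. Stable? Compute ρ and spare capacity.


Total capacity cμ = 4·21.02 = 84.08/hr
ρ = λ/(cμ) = 80.98/84.08 = 0.9631
Stable ⇔ ρ < 1: YES
Spare capacity = cμ − λ = 84.08 − 80.98 = 3.10/hr

Final: ρ = 0.9631; stable; margin = 3.10/hr


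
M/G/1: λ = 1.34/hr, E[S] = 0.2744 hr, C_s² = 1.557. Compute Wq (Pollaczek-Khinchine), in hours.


ρ = λ·E[S] = 1.34·0.2744 = 0.3677
E[S²] = E[S]²(1+C_s²) = 0.2744²·(1+1.557) = 0.192530
Wq = λ·E[S²]/(2(1−ρ)) = 1.34·0.192530/(2·0.6323) = 0.20401 hr

Final: 0.20401 hr


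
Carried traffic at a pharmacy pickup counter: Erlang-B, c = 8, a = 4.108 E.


B(8,4.108) = 0.033910 (Erlang-B)
Carried load = a(1 − B) = 4.108·(1 − 0.033910) = 4.108·0.966090 = 3.9687 E

Final: 3.9687 Erlangs


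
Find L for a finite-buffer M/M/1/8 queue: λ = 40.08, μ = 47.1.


ρ = 40.08/47.1 = 0.8510
L = ρ[1 − (K+1)ρ^K + Kρ^(K+1)] / [(1−ρ)(1−ρ^(K+1))]
Numerator: 0.8510·(1 − 9·0.274950 + 8·0.233971) = 0.338008
Denominator: (0.1490)·(0.766029) = 0.114173
L = 0.338008/0.114173 = 2.9605

Final: 2.9605


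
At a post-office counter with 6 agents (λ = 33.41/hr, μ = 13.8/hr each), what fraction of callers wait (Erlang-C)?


a = λ/μ = 2.4210; ρ = a/6 = 0.4035
P₀ = 0.088416 (from M/M/c formula)
C(c,a) = [a^c/(c!(1−ρ))]·P₀ = [201.36516/(720·0.5965)]·0.088416
= 0.46886·0.088416 = 0.041455

Final: 0.041455
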